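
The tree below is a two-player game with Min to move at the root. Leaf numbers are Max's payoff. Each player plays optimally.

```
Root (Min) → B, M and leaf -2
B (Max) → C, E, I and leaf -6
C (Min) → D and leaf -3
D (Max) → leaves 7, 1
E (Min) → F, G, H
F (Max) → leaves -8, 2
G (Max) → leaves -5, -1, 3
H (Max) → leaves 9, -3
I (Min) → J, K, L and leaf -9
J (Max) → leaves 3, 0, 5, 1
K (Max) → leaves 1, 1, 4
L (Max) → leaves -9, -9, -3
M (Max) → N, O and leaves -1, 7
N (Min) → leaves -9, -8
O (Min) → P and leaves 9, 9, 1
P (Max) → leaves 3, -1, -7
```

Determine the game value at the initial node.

D (Max): max(7, 1) = 7
C (Min): min(7, -3) = -3
F (Max): max(-8, 2) = 2
G (Max): max(-5, -1, 3) = 3
H (Max): max(9, -3) = 9
E (Min): min(2, 3, 9) = 2
J (Max): max(3, 0, 5, 1) = 5
K (Max): max(1, 1, 4) = 4
L (Max): max(-9, -9, -3) = -3
I (Min): min(5, 4, -3, -9) = -9
B (Max): max(-3, 2, -9, -6) = 2
N (Min): min(-9, -8) = -9
P (Max): max(3, -1, -7) = 3
O (Min): min(3, 9, 9, 1) = 1
M (Max): max(-9, 1, -1, 7) = 7
Root (Min): min(2, 7, -2) = -2

-2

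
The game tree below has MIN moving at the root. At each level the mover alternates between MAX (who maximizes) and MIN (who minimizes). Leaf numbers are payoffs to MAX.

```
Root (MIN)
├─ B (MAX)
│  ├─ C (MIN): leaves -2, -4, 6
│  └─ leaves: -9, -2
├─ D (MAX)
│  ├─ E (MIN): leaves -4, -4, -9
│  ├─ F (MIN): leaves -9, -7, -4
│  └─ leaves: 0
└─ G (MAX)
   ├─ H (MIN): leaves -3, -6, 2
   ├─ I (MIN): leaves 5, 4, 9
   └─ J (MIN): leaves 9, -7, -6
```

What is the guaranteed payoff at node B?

-2

C: min(-2, -4, 6) = -4
B: max(-4, -9, -2) = -2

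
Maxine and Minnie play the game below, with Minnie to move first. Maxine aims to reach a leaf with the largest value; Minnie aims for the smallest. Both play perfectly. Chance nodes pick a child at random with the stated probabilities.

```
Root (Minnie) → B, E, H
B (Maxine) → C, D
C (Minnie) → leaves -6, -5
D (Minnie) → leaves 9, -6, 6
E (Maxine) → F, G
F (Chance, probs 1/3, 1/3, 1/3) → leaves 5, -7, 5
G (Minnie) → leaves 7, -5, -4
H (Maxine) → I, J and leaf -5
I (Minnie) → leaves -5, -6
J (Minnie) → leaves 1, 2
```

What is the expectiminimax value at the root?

-6

C (Minnie): min(-6, -5) = -6
D (Minnie): min(9, -6, 6) = -6
B (Maxine): max(-6, -6) = -6
F (Chance): 1/3·5 + 1/3·-7 + 1/3·5 = 1
G (Minnie): min(7, -5, -4) = -5
E (Maxine): max(1, -5) = 1
I (Minnie): min(-5, -6) = -6
J (Minnie): min(1, 2) = 1
H (Maxine): max(-6, 1, -5) = 1
Root (Minnie): min(-6, 1, 1) = -6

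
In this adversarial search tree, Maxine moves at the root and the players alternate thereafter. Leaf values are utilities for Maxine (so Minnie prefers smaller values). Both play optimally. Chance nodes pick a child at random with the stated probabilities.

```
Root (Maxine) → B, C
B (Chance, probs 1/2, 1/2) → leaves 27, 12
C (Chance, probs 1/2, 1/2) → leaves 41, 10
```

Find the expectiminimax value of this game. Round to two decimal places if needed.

25.5

B (Chance): 1/2·27 + 1/2·12 = 19.5
C (Chance): 1/2·41 + 1/2·10 = 25.5
Root (Maxine): max(19.5, 25.5) = 25.5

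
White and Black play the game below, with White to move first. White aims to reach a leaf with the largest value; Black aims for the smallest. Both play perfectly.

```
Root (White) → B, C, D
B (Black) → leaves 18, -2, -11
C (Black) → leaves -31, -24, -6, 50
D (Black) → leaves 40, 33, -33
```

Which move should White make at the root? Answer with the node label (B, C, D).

B

B (Black): min(18, -2, -11) = -11
C (Black): min(-31, -24, -6, 50) = -31
D (Black): min(40, 33, -33) = -33
Root (White): max(-11, -31, -33) = -11
White picks the child with the highest value: B (value -11).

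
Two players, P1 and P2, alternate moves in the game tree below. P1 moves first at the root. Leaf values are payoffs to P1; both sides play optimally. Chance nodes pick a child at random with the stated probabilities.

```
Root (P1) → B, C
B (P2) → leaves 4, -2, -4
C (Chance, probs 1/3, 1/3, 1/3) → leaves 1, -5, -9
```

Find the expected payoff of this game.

-4

B (P2): min(4, -2, -4) = -4
C (Chance): 1/3·1 + 1/3·-5 + 1/3·-9 = -4.33
Root (P1): max(-4, -4.33) = -4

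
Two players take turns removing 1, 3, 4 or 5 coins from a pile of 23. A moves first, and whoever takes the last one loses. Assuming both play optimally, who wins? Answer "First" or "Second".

First

W/L table (W = player to move can force a win):
i:   0  1  2  3  4  5  6  7  8  9 10 11 12 13 14 15 16 17 18 19 20 21 22 23
     W  L  W  L  W  W  W  W  W  L  W  L  W  W  W  W  W  L  W  L  W  W  W  W
Position 23 is W, so the first player wins.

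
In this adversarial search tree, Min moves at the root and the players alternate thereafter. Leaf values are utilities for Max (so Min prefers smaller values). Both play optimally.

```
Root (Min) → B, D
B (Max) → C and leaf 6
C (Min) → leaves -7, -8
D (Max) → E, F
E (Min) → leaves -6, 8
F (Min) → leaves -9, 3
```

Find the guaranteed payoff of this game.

C (Min): min(-7, -8) = -8
B (Max): max(-8, 6) = 6
E (Min): min(-6, 8) = -6
F (Min): min(-9, 3) = -9
D (Max): max(-6, -9) = -6
Root (Min): min(6, -6) = -6

-6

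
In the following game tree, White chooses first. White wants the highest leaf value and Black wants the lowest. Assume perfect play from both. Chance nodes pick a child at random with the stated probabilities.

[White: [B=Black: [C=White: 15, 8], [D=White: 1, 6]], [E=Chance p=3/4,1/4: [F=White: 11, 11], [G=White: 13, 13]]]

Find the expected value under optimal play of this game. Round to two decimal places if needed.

11.5

C (White): max(15, 8) = 15
D (White): max(1, 6) = 6
B (Black): min(15, 6) = 6
F (White): max(11, 11) = 11
G (White): max(13, 13) = 13
E (Chance): 3/4·11 + 1/4·13 = 11.5
Root (White): max(6, 11.5) = 11.5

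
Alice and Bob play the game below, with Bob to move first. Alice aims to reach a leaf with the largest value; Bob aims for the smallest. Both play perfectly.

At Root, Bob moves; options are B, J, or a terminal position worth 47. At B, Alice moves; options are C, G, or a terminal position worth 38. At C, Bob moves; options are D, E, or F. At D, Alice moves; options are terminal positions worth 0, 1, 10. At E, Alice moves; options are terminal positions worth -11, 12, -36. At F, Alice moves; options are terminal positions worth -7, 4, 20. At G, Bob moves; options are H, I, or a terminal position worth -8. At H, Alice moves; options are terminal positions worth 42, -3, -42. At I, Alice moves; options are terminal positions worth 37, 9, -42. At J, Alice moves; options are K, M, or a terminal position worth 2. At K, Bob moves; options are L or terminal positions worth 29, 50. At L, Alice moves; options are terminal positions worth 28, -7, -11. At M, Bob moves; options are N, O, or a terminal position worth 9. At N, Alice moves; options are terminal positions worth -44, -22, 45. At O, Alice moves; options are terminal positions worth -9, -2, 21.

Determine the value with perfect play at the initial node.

D (Alice): max(0, 1, 10) = 10
E (Alice): max(-11, 12, -36) = 12
F (Alice): max(-7, 4, 20) = 20
C (Bob): min(10, 12, 20) = 10
H (Alice): max(42, -3, -42) = 42
I (Alice): max(37, 9, -42) = 37
G (Bob): min(42, 37, -8) = -8
B (Alice): max(10, -8, 38) = 38
L (Alice): max(28, -7, -11) = 28
K (Bob): min(28, 29, 50) = 28
N (Alice): max(-44, -22, 45) = 45
O (Alice): max(-9, -2, 21) = 21
M (Bob): min(45, 21, 9) = 9
J (Alice): max(28, 9, 2) = 28
Root (Bob): min(38, 28, 47) = 28

28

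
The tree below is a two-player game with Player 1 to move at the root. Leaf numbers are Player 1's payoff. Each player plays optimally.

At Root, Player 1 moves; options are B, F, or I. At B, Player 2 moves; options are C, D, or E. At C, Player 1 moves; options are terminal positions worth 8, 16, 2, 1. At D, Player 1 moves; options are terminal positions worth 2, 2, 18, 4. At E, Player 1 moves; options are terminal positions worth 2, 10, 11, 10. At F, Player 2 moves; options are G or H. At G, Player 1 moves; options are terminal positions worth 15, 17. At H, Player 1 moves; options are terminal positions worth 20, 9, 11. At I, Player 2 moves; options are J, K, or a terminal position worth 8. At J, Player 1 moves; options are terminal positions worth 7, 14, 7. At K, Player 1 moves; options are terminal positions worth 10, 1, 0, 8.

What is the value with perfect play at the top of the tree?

C (Player 1): max(8, 16, 2, 1) = 16
D (Player 1): max(2, 2, 18, 4) = 18
E (Player 1): max(2, 10, 11, 10) = 11
B (Player 2): min(16, 18, 11) = 11
G (Player 1): max(15, 17) = 17
H (Player 1): max(20, 9, 11) = 20
F (Player 2): min(17, 20) = 17
J (Player 1): max(7, 14, 7) = 14
K (Player 1): max(10, 1, 0, 8) = 10
I (Player 2): min(14, 10, 8) = 8
Root (Player 1): max(11, 17, 8) = 17

17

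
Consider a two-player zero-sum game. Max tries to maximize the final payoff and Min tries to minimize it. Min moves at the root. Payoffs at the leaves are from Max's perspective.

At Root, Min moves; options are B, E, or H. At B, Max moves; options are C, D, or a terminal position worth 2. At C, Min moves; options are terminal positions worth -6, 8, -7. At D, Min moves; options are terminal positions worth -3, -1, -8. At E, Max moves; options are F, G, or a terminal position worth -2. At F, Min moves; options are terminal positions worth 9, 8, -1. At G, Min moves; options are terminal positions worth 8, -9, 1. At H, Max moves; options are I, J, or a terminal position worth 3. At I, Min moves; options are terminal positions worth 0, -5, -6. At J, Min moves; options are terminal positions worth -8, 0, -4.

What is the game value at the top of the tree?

-1

C (Min): min(-6, 8, -7) = -7
D (Min): min(-3, -1, -8) = -8
B (Max): max(-7, -8, 2) = 2
F (Min): min(9, 8, -1) = -1
G (Min): min(8, -9, 1) = -9
E (Max): max(-1, -9, -2) = -1
I (Min): min(0, -5, -6) = -6
J (Min): min(-8, 0, -4) = -8
H (Max): max(-6, -8, 3) = 3
Root (Min): min(2, -1, 3) = -1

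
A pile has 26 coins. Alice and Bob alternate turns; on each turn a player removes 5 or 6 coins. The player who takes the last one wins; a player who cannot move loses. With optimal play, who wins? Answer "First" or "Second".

Second

Mark each pile size as W (mover wins) or L (mover loses):
i:   0  1  2  3  4  5  6  7  8  9 10 11 12 13 14 15 16 17 18 19 20 21 22 23 24 25 26
     L  L  L  L  L  W  W  W  W  W  W  L  L  L  L  L  W  W  W  W  W  W  L  L  L  L  L
Position 26 is L, so the second player wins.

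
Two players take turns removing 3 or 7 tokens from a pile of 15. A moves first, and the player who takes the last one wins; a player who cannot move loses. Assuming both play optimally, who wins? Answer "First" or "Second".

Mark each pile size as W (mover wins) or L (mover loses):
i:   0  1  2  3  4  5  6  7  8  9 10 11 12 13 14 15
     L  L  L  W  W  W  L  W  W  W  L  L  L  W  W  W
Position 15 is W, so the first player wins.

First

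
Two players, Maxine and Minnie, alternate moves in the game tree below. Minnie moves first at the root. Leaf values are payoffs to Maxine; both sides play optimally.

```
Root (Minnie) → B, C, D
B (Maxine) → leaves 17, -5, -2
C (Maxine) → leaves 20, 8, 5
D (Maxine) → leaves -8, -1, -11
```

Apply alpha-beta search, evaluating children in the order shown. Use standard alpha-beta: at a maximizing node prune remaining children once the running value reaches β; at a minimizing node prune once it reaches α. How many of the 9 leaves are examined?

B [α=-∞,β=+∞]: v=17
C [α=-∞,β=17]: v=20 after child 1 ≥ β → β-cutoff, skip 2
D [α=-∞,β=17]: v=-1
Root [α=-∞,β=+∞]: v=-1
Leaves evaluated: 7 of 9.

7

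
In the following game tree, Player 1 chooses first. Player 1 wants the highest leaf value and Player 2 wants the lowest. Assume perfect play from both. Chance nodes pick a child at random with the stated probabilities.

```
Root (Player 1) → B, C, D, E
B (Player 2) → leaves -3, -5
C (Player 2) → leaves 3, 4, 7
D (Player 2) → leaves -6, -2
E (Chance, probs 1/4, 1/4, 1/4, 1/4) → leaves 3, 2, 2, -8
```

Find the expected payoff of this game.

3

B (Player 2): min(-3, -5) = -5
C (Player 2): min(3, 4, 7) = 3
D (Player 2): min(-6, -2) = -6
E (Chance): 1/4·3 + 1/4·2 + 1/4·2 + 1/4·-8 = -0.25
Root (Player 1): max(-5, 3, -6, -0.25) = 3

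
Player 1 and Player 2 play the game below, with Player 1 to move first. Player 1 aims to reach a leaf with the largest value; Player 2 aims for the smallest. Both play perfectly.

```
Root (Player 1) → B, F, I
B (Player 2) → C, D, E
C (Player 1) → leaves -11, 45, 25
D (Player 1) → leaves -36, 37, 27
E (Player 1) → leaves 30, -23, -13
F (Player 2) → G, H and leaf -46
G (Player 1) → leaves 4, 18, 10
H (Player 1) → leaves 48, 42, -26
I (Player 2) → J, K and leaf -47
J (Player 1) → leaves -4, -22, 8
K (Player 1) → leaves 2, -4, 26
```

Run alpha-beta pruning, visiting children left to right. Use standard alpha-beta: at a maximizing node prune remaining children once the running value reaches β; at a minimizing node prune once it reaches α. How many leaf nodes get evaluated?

15

C [α=-∞,β=+∞]: v=45
D [α=-∞,β=45]: v=37
E [α=-∞,β=37]: v=30
B [α=-∞,β=+∞]: v=30
G [α=30,β=+∞]: v=18
F [α=30,β=+∞]: v=18 after child 1 ≤ α → α-cutoff, skip 2
J [α=30,β=+∞]: v=8
I [α=30,β=+∞]: v=8 after child 1 ≤ α → α-cutoff, skip 2
Root [α=-∞,β=+∞]: v=30
Leaves evaluated: 15 of 23.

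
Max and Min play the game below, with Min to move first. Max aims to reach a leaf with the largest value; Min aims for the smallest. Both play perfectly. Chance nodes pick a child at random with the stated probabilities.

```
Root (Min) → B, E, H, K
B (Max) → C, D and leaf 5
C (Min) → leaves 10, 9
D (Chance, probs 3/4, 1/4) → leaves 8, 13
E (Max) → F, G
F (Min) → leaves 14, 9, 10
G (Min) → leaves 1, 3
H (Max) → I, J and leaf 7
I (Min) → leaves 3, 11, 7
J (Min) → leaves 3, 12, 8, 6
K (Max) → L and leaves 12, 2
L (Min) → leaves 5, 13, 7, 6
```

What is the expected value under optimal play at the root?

C (Min): min(10, 9) = 9
D (Chance): 3/4·8 + 1/4·13 = 9.25
B (Max): max(9, 9.25, 5) = 9.25
F (Min): min(14, 9, 10) = 9
G (Min): min(1, 3) = 1
E (Max): max(9, 1) = 9
I (Min): min(3, 11, 7) = 3
J (Min): min(3, 12, 8, 6) = 3
H (Max): max(3, 3, 7) = 7
L (Min): min(5, 13, 7, 6) = 5
K (Max): max(5, 12, 2) = 12
Root (Min): min(9.25, 9, 7, 12) = 7

7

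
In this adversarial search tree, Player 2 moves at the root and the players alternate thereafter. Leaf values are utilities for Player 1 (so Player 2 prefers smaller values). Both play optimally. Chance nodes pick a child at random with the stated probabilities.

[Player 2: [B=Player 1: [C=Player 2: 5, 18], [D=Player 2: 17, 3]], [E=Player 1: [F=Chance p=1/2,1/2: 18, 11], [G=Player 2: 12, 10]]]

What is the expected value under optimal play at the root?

5

C (Player 2): min(5, 18) = 5
D (Player 2): min(17, 3) = 3
B (Player 1): max(5, 3) = 5
F (Chance): 1/2·18 + 1/2·11 = 14.5
G (Player 2): min(12, 10) = 10
E (Player 1): max(14.5, 10) = 14.5
Root (Player 2): min(5, 14.5) = 5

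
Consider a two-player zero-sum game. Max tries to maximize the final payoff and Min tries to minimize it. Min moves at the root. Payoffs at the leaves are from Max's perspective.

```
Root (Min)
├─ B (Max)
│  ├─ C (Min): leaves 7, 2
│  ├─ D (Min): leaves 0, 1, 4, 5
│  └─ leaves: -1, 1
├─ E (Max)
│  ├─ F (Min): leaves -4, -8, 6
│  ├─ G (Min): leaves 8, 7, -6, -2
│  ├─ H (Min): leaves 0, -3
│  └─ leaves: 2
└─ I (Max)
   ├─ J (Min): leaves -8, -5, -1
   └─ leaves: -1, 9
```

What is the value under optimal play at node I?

J: min(-8, -5, -1) = -8
I: max(-8, -1, 9) = 9

9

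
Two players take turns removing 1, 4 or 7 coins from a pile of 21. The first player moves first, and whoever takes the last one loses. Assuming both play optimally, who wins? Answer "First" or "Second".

First

Mark each pile size as W (mover wins) or L (mover loses):
i:   0  1  2  3  4  5  6  7  8  9 10 11 12 13 14 15 16 17 18 19 20 21
     W  L  W  L  W  W  L  W  W  L  W  L  W  W  L  W  W  L  W  L  W  W
Position 21 is W, so the first player wins.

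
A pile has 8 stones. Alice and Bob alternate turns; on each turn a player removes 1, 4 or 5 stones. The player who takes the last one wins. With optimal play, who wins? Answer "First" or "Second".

Second

i:   0  1  2  3  4  5  6  7  8
     L  W  L  W  W  W  W  W  L
Position 8 is L, so the second player wins.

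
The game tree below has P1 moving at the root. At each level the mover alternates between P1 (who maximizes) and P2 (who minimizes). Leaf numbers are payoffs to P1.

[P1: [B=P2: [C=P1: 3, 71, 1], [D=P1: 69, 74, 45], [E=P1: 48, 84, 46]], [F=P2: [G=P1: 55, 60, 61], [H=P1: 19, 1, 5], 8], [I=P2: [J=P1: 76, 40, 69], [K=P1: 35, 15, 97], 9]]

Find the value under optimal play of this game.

C (P1): max(3, 71, 1) = 71
D (P1): max(69, 74, 45) = 74
E (P1): max(48, 84, 46) = 84
B (P2): min(71, 74, 84) = 71
G (P1): max(55, 60, 61) = 61
H (P1): max(19, 1, 5) = 19
F (P2): min(61, 19, 8) = 8
J (P1): max(76, 40, 69) = 76
K (P1): max(35, 15, 97) = 97
I (P2): min(76, 97, 9) = 9
Root (P1): max(71, 8, 9) = 71

71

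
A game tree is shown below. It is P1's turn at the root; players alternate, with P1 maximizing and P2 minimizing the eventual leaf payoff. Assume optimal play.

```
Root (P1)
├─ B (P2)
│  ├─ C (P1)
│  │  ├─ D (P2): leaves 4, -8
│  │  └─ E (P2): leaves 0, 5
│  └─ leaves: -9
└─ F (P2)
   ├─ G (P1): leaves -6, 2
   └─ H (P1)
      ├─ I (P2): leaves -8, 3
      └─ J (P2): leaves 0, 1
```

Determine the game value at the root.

0

D (P2): min(4, -8) = -8
E (P2): min(0, 5) = 0
C (P1): max(-8, 0) = 0
B (P2): min(0, -9) = -9
G (P1): max(-6, 2) = 2
I (P2): min(-8, 3) = -8
J (P2): min(0, 1) = 0
H (P1): max(-8, 0) = 0
F (P2): min(2, 0) = 0
Root (P1): max(-9, 0) = 0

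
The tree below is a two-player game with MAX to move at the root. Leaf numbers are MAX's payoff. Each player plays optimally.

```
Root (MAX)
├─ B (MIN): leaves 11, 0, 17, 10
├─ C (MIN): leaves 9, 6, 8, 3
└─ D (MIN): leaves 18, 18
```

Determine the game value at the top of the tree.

B (MIN): min(11, 0, 17, 10) = 0
C (MIN): min(9, 6, 8, 3) = 3
D (MIN): min(18, 18) = 18
Root (MAX): max(0, 3, 18) = 18

18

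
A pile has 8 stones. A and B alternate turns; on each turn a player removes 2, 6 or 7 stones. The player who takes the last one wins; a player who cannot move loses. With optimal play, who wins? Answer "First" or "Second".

First

i:   0  1  2  3  4  5  6  7  8
     L  L  W  W  L  L  W  W  W
Position 8 is W, so the first player wins.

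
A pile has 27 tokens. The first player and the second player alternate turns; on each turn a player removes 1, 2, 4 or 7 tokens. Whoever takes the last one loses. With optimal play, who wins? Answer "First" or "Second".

Compute winning (W) and losing (L) positions by backward induction:
i:   0  1  2  3  4  5  6  7  8  9 10 11 12 13 14 15 16 17 18 19 20 21 22 23 24 25 26 27
     W  L  W  W  L  W  W  L  W  W  L  W  W  L  W  W  L  W  W  L  W  W  L  W  W  L  W  W
Position 27 is W, so the first player wins.

First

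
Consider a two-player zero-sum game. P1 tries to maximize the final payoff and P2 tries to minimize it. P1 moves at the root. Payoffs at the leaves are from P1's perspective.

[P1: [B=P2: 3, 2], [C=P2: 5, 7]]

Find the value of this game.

5

B (P2): min(3, 2) = 2
C (P2): min(5, 7) = 5
Root (P1): max(2, 5) = 5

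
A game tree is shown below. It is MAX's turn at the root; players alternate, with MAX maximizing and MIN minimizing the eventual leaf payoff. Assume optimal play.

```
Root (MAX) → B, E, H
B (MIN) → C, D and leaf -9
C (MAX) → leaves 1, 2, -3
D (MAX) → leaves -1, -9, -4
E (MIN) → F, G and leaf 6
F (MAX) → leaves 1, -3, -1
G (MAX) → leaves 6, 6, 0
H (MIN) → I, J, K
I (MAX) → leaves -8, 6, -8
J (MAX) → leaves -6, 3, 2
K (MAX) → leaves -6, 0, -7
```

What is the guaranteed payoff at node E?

F: max(1, -3, -1) = 1
G: max(6, 6, 0) = 6
E: min(1, 6, 6) = 1

1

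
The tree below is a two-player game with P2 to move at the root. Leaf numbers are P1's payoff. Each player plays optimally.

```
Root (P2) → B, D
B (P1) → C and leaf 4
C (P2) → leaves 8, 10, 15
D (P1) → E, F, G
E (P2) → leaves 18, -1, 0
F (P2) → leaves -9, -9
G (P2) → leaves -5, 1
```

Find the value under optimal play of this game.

-1

C (P2): min(8, 10, 15) = 8
B (P1): max(8, 4) = 8
E (P2): min(18, -1, 0) = -1
F (P2): min(-9, -9) = -9
G (P2): min(-5, 1) = -5
D (P1): max(-1, -9, -5) = -1
Root (P2): min(8, -1) = -1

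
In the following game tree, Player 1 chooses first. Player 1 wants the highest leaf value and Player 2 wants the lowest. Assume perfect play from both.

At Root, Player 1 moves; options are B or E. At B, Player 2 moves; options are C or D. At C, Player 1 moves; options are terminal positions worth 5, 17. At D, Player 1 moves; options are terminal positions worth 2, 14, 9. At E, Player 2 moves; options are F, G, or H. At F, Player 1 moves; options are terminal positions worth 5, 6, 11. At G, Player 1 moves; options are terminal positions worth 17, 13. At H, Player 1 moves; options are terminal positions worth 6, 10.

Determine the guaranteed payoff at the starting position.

C (Player 1): max(5, 17) = 17
D (Player 1): max(2, 14, 9) = 14
B (Player 2): min(17, 14) = 14
F (Player 1): max(5, 6, 11) = 11
G (Player 1): max(17, 13) = 17
H (Player 1): max(6, 10) = 10
E (Player 2): min(11, 17, 10) = 10
Root (Player 1): max(14, 10) = 14

14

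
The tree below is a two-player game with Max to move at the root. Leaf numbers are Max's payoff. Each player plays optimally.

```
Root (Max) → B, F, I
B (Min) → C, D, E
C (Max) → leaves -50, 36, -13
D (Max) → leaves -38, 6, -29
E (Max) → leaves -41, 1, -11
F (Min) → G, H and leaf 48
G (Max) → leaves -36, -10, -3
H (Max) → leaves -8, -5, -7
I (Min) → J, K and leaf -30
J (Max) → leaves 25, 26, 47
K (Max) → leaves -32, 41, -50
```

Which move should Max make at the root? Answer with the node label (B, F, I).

B

C (Max): max(-50, 36, -13) = 36
D (Max): max(-38, 6, -29) = 6
E (Max): max(-41, 1, -11) = 1
B (Min): min(36, 6, 1) = 1
G (Max): max(-36, -10, -3) = -3
H (Max): max(-8, -5, -7) = -5
F (Min): min(-3, -5, 48) = -5
J (Max): max(25, 26, 47) = 47
K (Max): max(-32, 41, -50) = 41
I (Min): min(47, 41, -30) = -30
Root (Max): max(1, -5, -30) = 1
Max picks the child with the highest value: B (value 1).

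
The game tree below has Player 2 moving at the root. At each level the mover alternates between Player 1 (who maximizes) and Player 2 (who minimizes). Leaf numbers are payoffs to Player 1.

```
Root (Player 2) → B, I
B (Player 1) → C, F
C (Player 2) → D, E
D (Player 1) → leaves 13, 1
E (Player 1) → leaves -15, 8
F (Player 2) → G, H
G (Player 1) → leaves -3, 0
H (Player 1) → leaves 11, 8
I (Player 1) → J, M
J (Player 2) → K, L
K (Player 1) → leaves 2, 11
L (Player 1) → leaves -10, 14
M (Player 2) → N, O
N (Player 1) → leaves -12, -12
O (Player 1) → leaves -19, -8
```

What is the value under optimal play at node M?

N: max(-12, -12) = -12
O: max(-19, -8) = -8
M: min(-12, -8) = -12

-12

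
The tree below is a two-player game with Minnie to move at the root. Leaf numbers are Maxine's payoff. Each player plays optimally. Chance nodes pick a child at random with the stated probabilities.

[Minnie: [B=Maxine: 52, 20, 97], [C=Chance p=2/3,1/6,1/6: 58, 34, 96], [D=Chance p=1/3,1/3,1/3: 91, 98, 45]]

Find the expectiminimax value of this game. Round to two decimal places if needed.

B (Maxine): max(52, 20, 97) = 97
C (Chance): 2/3·58 + 1/6·34 + 1/6·96 = 60.33
D (Chance): 1/3·91 + 1/3·98 + 1/3·45 = 78
Root (Minnie): min(97, 60.33, 78) = 60.33

60.33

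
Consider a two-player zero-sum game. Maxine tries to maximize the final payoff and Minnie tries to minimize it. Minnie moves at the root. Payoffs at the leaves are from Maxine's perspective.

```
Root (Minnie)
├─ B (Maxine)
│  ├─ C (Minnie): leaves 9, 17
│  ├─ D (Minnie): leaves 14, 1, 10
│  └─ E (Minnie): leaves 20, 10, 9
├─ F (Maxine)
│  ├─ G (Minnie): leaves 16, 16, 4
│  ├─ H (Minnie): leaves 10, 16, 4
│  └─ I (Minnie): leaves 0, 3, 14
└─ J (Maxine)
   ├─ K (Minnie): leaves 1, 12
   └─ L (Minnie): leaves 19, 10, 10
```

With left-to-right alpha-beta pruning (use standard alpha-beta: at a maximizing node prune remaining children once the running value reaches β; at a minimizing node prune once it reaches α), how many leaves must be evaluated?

C [α=-∞,β=+∞]: v=9
D [α=9,β=+∞]: v=1 after child 2 ≤ α → α-cutoff, skip 1
E [α=9,β=+∞]: v=9
B [α=-∞,β=+∞]: v=9
G [α=-∞,β=9]: v=4
H [α=4,β=9]: v=4
I [α=4,β=9]: v=0 after child 1 ≤ α → α-cutoff, skip 2
F [α=-∞,β=9]: v=4
K [α=-∞,β=4]: v=1
L [α=1,β=4]: v=10
J [α=-∞,β=4]: v=10
Root [α=-∞,β=+∞]: v=4
Leaves evaluated: 19 of 22.

19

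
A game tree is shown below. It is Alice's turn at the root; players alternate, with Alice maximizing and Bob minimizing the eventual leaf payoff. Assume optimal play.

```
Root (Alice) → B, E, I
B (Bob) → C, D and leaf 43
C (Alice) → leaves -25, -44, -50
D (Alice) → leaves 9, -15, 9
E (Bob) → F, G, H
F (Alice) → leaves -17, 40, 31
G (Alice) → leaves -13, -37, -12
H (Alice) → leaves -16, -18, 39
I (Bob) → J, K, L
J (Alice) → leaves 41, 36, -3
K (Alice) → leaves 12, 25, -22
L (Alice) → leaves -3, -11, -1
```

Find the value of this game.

C (Alice): max(-25, -44, -50) = -25
D (Alice): max(9, -15, 9) = 9
B (Bob): min(-25, 9, 43) = -25
F (Alice): max(-17, 40, 31) = 40
G (Alice): max(-13, -37, -12) = -12
H (Alice): max(-16, -18, 39) = 39
E (Bob): min(40, -12, 39) = -12
J (Alice): max(41, 36, -3) = 41
K (Alice): max(12, 25, -22) = 25
L (Alice): max(-3, -11, -1) = -1
I (Bob): min(41, 25, -1) = -1
Root (Alice): max(-25, -12, -1) = -1

-1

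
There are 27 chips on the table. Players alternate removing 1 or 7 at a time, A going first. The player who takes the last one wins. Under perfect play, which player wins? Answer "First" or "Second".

First

i:   0  1  2  3  4  5  6  7  8  9 10 11 12 13 14 15 16 17 18 19 20 21 22 23 24 25 26 27
     L  W  L  W  L  W  L  W  L  W  L  W  L  W  L  W  L  W  L  W  L  W  L  W  L  W  L  W
Position 27 is W, so the first player wins.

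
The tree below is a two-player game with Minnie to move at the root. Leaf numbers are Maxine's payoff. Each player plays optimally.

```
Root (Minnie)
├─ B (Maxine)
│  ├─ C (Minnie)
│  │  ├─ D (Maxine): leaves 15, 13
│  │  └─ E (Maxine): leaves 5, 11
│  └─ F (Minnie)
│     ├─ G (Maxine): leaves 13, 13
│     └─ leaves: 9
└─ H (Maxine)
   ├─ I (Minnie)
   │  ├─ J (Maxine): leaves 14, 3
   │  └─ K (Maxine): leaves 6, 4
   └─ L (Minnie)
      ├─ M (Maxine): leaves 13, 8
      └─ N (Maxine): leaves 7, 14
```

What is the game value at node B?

11

D: max(15, 13) = 15
E: max(5, 11) = 11
C: min(15, 11) = 11
G: max(13, 13) = 13
F: min(13, 9) = 9
B: max(11, 9) = 11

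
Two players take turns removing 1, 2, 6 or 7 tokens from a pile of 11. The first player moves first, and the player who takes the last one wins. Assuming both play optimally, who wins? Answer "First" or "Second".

Second

W/L table (W = player to move can force a win):
i:   0  1  2  3  4  5  6  7  8  9 10 11
     L  W  W  L  W  W  W  W  L  W  W  L
Position 11 is L, so the second player wins.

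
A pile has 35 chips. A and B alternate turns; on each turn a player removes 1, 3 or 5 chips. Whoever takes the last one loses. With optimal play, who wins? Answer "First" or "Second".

Second

i:   0  1  2  3  4  5  6  7  8  9 10 11 12 13 14 15 16 17 18 19 20 21 22 23 24 25 26 27 28 29 30 31 32 33 34 35
     W  L  W  L  W  L  W  L  W  L  W  L  W  L  W  L  W  L  W  L  W  L  W  L  W  L  W  L  W  L  W  L  W  L  W  L
Position 35 is L, so the second player wins.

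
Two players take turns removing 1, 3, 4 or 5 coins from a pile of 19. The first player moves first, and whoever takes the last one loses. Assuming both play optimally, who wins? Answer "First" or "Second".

Positions where the player to move wins (W) vs loses (L):
i:   0  1  2  3  4  5  6  7  8  9 10 11 12 13 14 15 16 17 18 19
     W  L  W  L  W  W  W  W  W  L  W  L  W  W  W  W  W  L  W  L
Position 19 is L, so the second player wins.

Second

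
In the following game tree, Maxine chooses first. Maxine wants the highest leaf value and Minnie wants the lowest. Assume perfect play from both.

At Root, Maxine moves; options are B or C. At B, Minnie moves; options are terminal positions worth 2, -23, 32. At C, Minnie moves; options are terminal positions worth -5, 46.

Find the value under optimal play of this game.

-5

B (Minnie): min(2, -23, 32) = -23
C (Minnie): min(-5, 46) = -5
Root (Maxine): max(-23, -5) = -5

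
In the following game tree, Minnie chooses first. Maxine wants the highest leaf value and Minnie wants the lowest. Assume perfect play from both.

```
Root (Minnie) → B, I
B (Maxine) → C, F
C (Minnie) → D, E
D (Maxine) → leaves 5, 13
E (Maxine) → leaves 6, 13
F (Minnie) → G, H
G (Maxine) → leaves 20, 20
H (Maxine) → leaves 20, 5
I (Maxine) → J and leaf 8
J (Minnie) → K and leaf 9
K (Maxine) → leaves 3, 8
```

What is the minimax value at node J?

8

K: max(3, 8) = 8
J: min(8, 9) = 8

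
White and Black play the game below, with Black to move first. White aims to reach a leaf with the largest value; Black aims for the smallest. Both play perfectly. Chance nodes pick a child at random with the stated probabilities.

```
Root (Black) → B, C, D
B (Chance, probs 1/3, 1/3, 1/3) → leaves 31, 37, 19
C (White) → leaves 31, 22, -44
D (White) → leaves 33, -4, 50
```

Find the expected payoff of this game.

B (Chance): 1/3·31 + 1/3·37 + 1/3·19 = 29
C (White): max(31, 22, -44) = 31
D (White): max(33, -4, 50) = 50
Root (Black): min(29, 31, 50) = 29

29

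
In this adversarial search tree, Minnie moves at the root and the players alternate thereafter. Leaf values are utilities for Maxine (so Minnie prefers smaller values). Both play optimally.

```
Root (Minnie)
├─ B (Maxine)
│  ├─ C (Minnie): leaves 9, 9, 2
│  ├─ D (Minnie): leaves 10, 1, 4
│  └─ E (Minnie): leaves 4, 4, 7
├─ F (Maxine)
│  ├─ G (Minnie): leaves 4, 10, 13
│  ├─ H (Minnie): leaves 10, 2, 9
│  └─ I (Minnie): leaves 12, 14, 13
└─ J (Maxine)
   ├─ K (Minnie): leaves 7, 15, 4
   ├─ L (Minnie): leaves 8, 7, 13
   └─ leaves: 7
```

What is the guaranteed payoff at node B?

4

C: min(9, 9, 2) = 2
D: min(10, 1, 4) = 1
E: min(4, 4, 7) = 4
B: max(2, 1, 4) = 4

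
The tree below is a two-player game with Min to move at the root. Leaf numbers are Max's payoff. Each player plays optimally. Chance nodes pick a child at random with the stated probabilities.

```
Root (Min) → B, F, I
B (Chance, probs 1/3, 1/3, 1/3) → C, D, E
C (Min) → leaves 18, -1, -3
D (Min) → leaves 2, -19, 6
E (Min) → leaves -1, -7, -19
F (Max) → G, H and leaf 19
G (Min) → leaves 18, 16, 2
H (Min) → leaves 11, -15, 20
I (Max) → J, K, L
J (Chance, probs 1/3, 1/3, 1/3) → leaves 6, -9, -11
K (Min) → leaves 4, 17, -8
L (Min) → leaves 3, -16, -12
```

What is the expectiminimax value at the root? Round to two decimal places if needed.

C (Min): min(18, -1, -3) = -3
D (Min): min(2, -19, 6) = -19
E (Min): min(-1, -7, -19) = -19
B (Chance): 1/3·-3 + 1/3·-19 + 1/3·-19 = -13.67
G (Min): min(18, 16, 2) = 2
H (Min): min(11, -15, 20) = -15
F (Max): max(2, -15, 19) = 19
J (Chance): 1/3·6 + 1/3·-9 + 1/3·-11 = -4.67
K (Min): min(4, 17, -8) = -8
L (Min): min(3, -16, -12) = -16
I (Max): max(-4.67, -8, -16) = -4.67
Root (Min): min(-13.67, 19, -4.67) = -13.67

-13.67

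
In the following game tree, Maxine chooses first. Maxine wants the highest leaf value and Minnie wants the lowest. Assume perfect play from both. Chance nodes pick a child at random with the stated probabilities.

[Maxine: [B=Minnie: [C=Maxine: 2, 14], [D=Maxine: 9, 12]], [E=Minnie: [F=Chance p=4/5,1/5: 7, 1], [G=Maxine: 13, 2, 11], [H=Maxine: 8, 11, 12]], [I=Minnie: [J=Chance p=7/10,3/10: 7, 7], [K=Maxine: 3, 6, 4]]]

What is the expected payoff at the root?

C (Maxine): max(2, 14) = 14
D (Maxine): max(9, 12) = 12
B (Minnie): min(14, 12) = 12
F (Chance): 4/5·7 + 1/5·1 = 5.8
G (Maxine): max(13, 2, 11) = 13
H (Maxine): max(8, 11, 12) = 12
E (Minnie): min(5.8, 13, 12) = 5.8
J (Chance): 7/10·7 + 3/10·7 = 7
K (Maxine): max(3, 6, 4) = 6
I (Minnie): min(7, 6) = 6
Root (Maxine): max(12, 5.8, 6) = 12

12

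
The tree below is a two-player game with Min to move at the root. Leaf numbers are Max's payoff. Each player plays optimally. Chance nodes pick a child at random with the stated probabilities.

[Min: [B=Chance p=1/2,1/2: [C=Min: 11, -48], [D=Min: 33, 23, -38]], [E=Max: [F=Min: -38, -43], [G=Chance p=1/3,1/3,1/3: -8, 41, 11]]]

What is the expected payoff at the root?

C (Min): min(11, -48) = -48
D (Min): min(33, 23, -38) = -38
B (Chance): 1/2·-48 + 1/2·-38 = -43
F (Min): min(-38, -43) = -43
G (Chance): 1/3·-8 + 1/3·41 + 1/3·11 = 14.67
E (Max): max(-43, 14.67) = 14.67
Root (Min): min(-43, 14.67) = -43

-43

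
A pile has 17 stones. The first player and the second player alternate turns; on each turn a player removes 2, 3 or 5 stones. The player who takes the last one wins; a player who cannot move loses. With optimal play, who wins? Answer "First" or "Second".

Positions where the player to move wins (W) vs loses (L):
i:   0  1  2  3  4  5  6  7  8  9 10 11 12 13 14 15 16 17
     L  L  W  W  W  W  W  L  L  W  W  W  W  W  L  L  W  W
Position 17 is W, so the first player wins.

First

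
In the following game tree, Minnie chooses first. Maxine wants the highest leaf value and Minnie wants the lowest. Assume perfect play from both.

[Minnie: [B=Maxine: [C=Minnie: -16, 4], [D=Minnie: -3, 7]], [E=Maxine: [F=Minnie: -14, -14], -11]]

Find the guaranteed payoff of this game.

C (Minnie): min(-16, 4) = -16
D (Minnie): min(-3, 7) = -3
B (Maxine): max(-16, -3) = -3
F (Minnie): min(-14, -14) = -14
E (Maxine): max(-14, -11) = -11
Root (Minnie): min(-3, -11) = -11

-11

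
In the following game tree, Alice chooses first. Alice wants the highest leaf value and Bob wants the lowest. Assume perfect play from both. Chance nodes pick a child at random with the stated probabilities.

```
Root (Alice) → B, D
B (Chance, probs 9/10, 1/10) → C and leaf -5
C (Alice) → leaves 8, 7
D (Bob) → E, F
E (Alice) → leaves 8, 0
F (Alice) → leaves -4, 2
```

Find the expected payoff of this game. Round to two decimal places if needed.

6.7

C (Alice): max(8, 7) = 8
B (Chance): 9/10·8 + 1/10·-5 = 6.7
E (Alice): max(8, 0) = 8
F (Alice): max(-4, 2) = 2
D (Bob): min(8, 2) = 2
Root (Alice): max(6.7, 2) = 6.7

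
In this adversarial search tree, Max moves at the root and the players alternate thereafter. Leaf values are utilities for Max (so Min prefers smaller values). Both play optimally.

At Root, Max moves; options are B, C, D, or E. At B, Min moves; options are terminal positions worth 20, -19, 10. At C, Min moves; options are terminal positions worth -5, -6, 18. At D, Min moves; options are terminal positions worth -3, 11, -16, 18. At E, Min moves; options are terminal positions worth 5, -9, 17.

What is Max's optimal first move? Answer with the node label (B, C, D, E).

B (Min): min(20, -19, 10) = -19
C (Min): min(-5, -6, 18) = -6
D (Min): min(-3, 11, -16, 18) = -16
E (Min): min(5, -9, 17) = -9
Root (Max): max(-19, -6, -16, -9) = -6
Max picks the child with the highest value: C (value -6).

C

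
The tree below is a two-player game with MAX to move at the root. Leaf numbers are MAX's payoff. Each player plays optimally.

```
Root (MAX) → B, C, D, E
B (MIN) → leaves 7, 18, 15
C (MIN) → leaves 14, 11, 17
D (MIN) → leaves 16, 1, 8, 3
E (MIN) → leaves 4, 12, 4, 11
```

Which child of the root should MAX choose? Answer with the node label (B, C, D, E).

B (MIN): min(7, 18, 15) = 7
C (MIN): min(14, 11, 17) = 11
D (MIN): min(16, 1, 8, 3) = 1
E (MIN): min(4, 12, 4, 11) = 4
Root (MAX): max(7, 11, 1, 4) = 11
MAX picks the child with the highest value: C (value 11).

C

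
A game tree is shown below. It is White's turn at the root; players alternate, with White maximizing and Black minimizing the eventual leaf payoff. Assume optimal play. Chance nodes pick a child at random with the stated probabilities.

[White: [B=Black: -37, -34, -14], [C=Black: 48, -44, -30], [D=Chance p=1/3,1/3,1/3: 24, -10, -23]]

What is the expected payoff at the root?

B (Black): min(-37, -34, -14) = -37
C (Black): min(48, -44, -30) = -44
D (Chance): 1/3·24 + 1/3·-10 + 1/3·-23 = -3
Root (White): max(-37, -44, -3) = -3

-3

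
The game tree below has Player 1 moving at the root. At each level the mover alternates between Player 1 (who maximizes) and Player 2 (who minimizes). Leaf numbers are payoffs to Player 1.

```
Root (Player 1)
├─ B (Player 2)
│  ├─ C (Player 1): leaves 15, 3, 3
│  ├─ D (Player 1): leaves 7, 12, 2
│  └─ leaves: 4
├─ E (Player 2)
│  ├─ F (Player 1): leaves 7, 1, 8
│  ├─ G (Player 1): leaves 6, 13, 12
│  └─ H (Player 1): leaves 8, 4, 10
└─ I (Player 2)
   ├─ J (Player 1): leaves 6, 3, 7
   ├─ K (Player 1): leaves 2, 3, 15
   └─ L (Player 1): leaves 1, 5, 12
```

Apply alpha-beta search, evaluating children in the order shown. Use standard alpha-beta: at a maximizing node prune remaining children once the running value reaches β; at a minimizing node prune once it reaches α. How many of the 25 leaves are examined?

16

C [α=-∞,β=+∞]: v=15
D [α=-∞,β=15]: v=12
B [α=-∞,β=+∞]: v=4
F [α=4,β=+∞]: v=8
G [α=4,β=8]: v=13 after child 2 ≥ β → β-cutoff, skip 1
H [α=4,β=8]: v=8 after child 1 ≥ β → β-cutoff, skip 2
E [α=4,β=+∞]: v=8
J [α=8,β=+∞]: v=7
I [α=8,β=+∞]: v=7 after child 1 ≤ α → α-cutoff, skip 2
Root [α=-∞,β=+∞]: v=8
Leaves evaluated: 16 of 25.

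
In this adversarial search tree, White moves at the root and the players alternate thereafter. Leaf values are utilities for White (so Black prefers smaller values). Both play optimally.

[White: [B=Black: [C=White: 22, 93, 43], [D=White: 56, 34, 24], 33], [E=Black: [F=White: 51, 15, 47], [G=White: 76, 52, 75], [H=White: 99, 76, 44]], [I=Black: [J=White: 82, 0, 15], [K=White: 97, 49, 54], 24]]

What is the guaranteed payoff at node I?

J: max(82, 0, 15) = 82
K: max(97, 49, 54) = 97
I: min(82, 97, 24) = 24

24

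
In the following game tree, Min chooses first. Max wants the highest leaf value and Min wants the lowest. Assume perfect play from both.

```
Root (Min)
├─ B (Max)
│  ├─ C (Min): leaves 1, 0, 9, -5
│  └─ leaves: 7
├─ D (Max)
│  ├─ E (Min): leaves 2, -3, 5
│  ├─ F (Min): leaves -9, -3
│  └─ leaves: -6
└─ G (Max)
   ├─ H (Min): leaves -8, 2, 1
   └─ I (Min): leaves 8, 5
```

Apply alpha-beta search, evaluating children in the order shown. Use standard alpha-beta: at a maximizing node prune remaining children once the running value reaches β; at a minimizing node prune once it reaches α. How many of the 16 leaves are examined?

15

C [α=-∞,β=+∞]: v=-5
B [α=-∞,β=+∞]: v=7
E [α=-∞,β=7]: v=-3
F [α=-3,β=7]: v=-9 after child 1 ≤ α → α-cutoff, skip 1
D [α=-∞,β=7]: v=-3
H [α=-∞,β=-3]: v=-8
I [α=-8,β=-3]: v=5
G [α=-∞,β=-3]: v=5
Root [α=-∞,β=+∞]: v=-3
Leaves evaluated: 15 of 16.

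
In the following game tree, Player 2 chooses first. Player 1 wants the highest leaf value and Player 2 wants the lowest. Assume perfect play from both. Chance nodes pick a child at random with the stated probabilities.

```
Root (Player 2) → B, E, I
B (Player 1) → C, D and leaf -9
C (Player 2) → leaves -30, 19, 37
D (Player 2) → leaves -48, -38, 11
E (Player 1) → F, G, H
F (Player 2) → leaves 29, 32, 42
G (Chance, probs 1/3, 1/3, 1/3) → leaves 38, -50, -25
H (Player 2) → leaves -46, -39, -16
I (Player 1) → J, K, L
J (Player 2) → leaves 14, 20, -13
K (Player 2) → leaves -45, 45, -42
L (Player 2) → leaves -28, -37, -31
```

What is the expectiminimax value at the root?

C (Player 2): min(-30, 19, 37) = -30
D (Player 2): min(-48, -38, 11) = -48
B (Player 1): max(-30, -48, -9) = -9
F (Player 2): min(29, 32, 42) = 29
G (Chance): 1/3·38 + 1/3·-50 + 1/3·-25 = -12.33
H (Player 2): min(-46, -39, -16) = -46
E (Player 1): max(29, -12.33, -46) = 29
J (Player 2): min(14, 20, -13) = -13
K (Player 2): min(-45, 45, -42) = -45
L (Player 2): min(-28, -37, -31) = -37
I (Player 1): max(-13, -45, -37) = -13
Root (Player 2): min(-9, 29, -13) = -13

-13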